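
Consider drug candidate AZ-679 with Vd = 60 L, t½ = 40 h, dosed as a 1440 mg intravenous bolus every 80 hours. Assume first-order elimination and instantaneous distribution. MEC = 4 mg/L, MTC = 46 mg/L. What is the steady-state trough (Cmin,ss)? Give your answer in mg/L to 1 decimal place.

The dosing interval is 2 half-lives, so f = 2^(−2) = 0.25.
Accumulation ratio R = 1/(1 − f) = 1/0.75 = 4/3.
Single-dose peak C₀ = D/Vd = 1440/60 = 24 mg/L.
Steady-state peak Cmax,ss = C₀·R = 24 × 4/3 ≈ 32.000 mg/L.
Steady-state trough Cmin,ss = Cmax,ss·f ≈ 32.000 × 0.25 ≈ 8.000 mg/L.
Trough 8.0 mg/L vs MEC 4 mg/L: adequate.

8.0 mg/L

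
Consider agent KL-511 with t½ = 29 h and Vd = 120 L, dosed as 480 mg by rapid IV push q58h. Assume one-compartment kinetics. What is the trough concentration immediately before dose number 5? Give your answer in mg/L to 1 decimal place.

1.3 mg/L

f = (1/2)^(τ/t½) = (1/2)^(58/29) ≈ 0.2500.
C₀ = D/Vd = 480/120 ≈ 4.000 mg/L.
Before the 5th dose, 4 doses have been given. Superposition: Cmin = C₀·(f + f² + … + f^4).
≈ 4.000 × (0.2500 + 0.0625 + 0.0156 + 0.0039) ≈ 4.000 × 0.3320 ≈ 1.328 mg/L.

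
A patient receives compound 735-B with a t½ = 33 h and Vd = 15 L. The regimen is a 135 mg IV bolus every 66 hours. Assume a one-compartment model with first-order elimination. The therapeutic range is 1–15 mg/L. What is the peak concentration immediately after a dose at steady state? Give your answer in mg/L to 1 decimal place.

12.0 mg/L

τ = 66 h = 2 half-lives, so f = (1/2)^2 = 0.25.
Accumulation ratio R = 1/(1 − f) = 1/0.75 = 4/3.
Single-dose peak C₀ = D/Vd = 135/15 = 9 mg/L.
Steady-state peak Cmax,ss = C₀·R = 9 × 4/3 ≈ 12.000 mg/L.
Peak 12.0 mg/L vs MTC 15 mg/L: below toxic threshold.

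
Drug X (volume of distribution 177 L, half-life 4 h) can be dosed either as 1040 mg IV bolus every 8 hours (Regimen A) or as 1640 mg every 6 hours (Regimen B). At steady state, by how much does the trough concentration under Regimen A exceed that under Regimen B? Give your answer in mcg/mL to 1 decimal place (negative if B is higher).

-3.1 mcg/mL

Regimen A: f = (1/2)^(8/4) ≈ 0.2500; Cmin,ss = (1040/177)·f/(1−f) ≈ 1.959 mcg/mL.
Regimen B: f = (1/2)^(6/4) ≈ 0.3536; Cmin,ss = (1640/177)·f/(1−f) ≈ 5.069 mcg/mL.
Difference ≈ 1.959 − 5.069 ≈ -3.110 mcg/mL.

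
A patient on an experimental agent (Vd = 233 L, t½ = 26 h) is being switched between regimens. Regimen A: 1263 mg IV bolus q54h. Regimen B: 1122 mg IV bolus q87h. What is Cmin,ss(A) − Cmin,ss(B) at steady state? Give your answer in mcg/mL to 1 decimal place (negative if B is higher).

1.2 mcg/mL

Regimen A: f = (1/2)^(54/26) ≈ 0.2370; Cmin,ss = (1263/233)·f/(1−f) ≈ 1.684 mcg/mL.
Regimen B: f = (1/2)^(87/26) ≈ 0.0983; Cmin,ss = (1122/233)·f/(1−f) ≈ 0.525 mcg/mL.
Difference ≈ 1.684 − 0.525 ≈ 1.159 mcg/mL.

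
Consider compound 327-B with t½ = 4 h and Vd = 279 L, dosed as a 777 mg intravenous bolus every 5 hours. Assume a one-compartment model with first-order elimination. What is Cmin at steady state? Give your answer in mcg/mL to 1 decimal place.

2.0 mcg/mL

Over one 5-h interval, 5/4 ≈ 1.25 half-lives elapse, leaving f ≈ 0.4204 of each dose.
Accumulation ratio R = 1/(1 − f) ≈ 1/0.5796 ≈ 1.7253.
Each bolus raises the concentration by D/Vd = 777/279 ≈ 2.785 mcg/mL.
Steady-state peak Cmax,ss = C₀·R ≈ 2.785 × 1.7253 ≈ 4.805 mcg/mL.
Steady-state trough Cmin,ss = Cmax,ss·f ≈ 4.805 × 0.4204 ≈ 2.020 mcg/mL.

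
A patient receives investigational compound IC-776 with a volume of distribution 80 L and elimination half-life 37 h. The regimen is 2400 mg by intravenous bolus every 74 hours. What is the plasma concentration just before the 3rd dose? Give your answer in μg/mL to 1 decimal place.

9.4 μg/mL

f = (1/2)^(τ/t½) = (1/2)^(74/37) ≈ 0.2500.
C₀ = D/Vd = 2400/80 ≈ 30.000 μg/mL.
Before the 3rd dose, 2 doses have been given. Superposition: Cmin = C₀·(f + f²).
≈ 30.000 × (0.2500 + 0.0625) ≈ 30.000 × 0.3125 ≈ 9.375 μg/mL.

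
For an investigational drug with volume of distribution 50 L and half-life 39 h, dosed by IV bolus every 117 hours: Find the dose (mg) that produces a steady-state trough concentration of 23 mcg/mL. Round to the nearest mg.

8050 mg

τ/t½ = 117/39 ≈ 3, so f = (1/2)^(117/39) ≈ 0.125000.
Cmin,ss = (D/Vd)·f/(1−f), so D = Cmin,ss·Vd·(1−f)/f.
D = 23 × 50 × (1−f)/f ≈ 23 × 50 × 7.00000 ≈ 8050.00 mg.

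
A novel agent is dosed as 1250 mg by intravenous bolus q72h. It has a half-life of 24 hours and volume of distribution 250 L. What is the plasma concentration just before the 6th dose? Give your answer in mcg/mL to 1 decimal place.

f = (1/2)^(τ/t½) = (1/2)^(72/24) ≈ 0.1250.
C₀ = D/Vd = 1250/250 ≈ 5.000 mcg/mL.
Before the 6th dose, 5 doses have been given. Superposition: Cmin = C₀·(f + f² + … + f^5).
≈ 5.000 × (0.1250 + 0.0156 + 0.0020 + 0.0002 + 0.0000) ≈ 5.000 × 0.1428 ≈ 0.714 mcg/mL.

0.7 mcg/mL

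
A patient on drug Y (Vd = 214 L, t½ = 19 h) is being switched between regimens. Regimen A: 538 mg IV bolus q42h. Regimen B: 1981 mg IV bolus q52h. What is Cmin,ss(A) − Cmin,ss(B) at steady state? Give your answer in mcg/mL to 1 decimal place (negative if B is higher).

Regimen A: f = (1/2)^(42/19) ≈ 0.2161; Cmin,ss = (538/214)·f/(1−f) ≈ 0.693 mcg/mL.
Regimen B: f = (1/2)^(52/19) ≈ 0.1500; Cmin,ss = (1981/214)·f/(1−f) ≈ 1.634 mcg/mL.
Difference ≈ 0.693 − 1.634 ≈ -0.941 mcg/mL.

-0.9 mcg/mL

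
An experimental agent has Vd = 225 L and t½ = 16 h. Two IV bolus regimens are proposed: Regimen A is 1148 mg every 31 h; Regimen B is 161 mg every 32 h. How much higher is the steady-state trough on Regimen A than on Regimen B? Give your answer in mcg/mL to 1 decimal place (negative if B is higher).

Regimen A: f = (1/2)^(31/16) ≈ 0.2611; Cmin,ss = (1148/225)·f/(1−f) ≈ 1.803 mcg/mL.
Regimen B: f = (1/2)^(32/16) ≈ 0.2500; Cmin,ss = (161/225)·f/(1−f) ≈ 0.239 mcg/mL.
Difference ≈ 1.803 − 0.239 ≈ 1.564 mcg/mL.

1.6 mcg/mL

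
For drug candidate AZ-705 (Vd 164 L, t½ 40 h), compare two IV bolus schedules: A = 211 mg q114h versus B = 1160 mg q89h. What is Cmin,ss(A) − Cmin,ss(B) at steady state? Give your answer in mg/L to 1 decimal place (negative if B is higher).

Regimen A: f = (1/2)^(114/40) ≈ 0.1387; Cmin,ss = (211/164)·f/(1−f) ≈ 0.207 mg/L.
Regimen B: f = (1/2)^(89/40) ≈ 0.2139; Cmin,ss = (1160/164)·f/(1−f) ≈ 1.925 mg/L.
Difference ≈ 0.207 − 1.925 ≈ -1.718 mg/L.

-1.7 mg/L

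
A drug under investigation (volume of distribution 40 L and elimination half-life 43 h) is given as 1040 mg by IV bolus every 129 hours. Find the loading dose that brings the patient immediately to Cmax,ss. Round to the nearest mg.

1189 mg

f = (1/2)^(129/43) ≈ 0.125000; accumulation ratio R = 1/(1−f) ≈ 1.14286.
Loading dose to hit Cmax,ss on first dose: D_load = D_maint·R ≈ 1040 × 1.14286 ≈ 1188.57 mg.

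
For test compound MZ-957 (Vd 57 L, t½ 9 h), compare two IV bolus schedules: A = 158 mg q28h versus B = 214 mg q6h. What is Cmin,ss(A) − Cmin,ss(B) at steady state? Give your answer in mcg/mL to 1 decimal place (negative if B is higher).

Regimen A: f = (1/2)^(28/9) ≈ 0.1157; Cmin,ss = (158/57)·f/(1−f) ≈ 0.363 mcg/mL.
Regimen B: f = (1/2)^(6/9) ≈ 0.6300; Cmin,ss = (214/57)·f/(1−f) ≈ 6.393 mcg/mL.
Difference ≈ 0.363 − 6.393 ≈ -6.030 mcg/mL.

-6.0 mcg/mL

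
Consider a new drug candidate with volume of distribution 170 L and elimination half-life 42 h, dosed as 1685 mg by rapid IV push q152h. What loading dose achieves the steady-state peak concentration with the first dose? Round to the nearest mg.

1834 mg

f = (1/2)^(152/42) ≈ 0.081388; accumulation ratio R = 1/(1−f) ≈ 1.08860.
Loading dose to hit Cmax,ss on first dose: D_load = D_maint·R ≈ 1685 × 1.08860 ≈ 1834.29 mg.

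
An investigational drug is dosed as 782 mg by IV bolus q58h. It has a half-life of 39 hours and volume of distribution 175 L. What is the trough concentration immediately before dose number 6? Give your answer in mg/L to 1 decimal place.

f = (1/2)^(τ/t½) = (1/2)^(58/39) ≈ 0.3567.
C₀ = D/Vd = 782/175 ≈ 4.469 mg/L.
Before the 6th dose, 5 doses have been given. Superposition: Cmin = C₀·(f + f² + … + f^5).
≈ 4.469 × (0.3567 + 0.1272 + 0.0454 + 0.0162 + 0.0058) ≈ 4.469 × 0.5513 ≈ 2.464 mg/L.

2.5 mg/L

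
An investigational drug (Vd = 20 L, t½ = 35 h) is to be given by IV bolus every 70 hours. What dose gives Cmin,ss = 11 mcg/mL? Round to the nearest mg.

τ/t½ = 70/35 ≈ 2, so f = (1/2)^(70/35) ≈ 0.250000.
Cmin,ss = (D/Vd)·f/(1−f), so D = Cmin,ss·Vd·(1−f)/f.
D = 11 × 20 × (1−f)/f ≈ 11 × 20 × 3.00000 ≈ 660.00 mg.

660 mg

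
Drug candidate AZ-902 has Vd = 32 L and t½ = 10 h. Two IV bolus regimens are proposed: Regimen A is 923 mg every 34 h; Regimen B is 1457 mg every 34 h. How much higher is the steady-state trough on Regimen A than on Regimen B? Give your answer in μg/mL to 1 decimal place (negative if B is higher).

Regimen A: f = (1/2)^(34/10) ≈ 0.0947; Cmin,ss = (923/32)·f/(1−f) ≈ 3.017 μg/mL.
Regimen B: f = (1/2)^(34/10) ≈ 0.0947; Cmin,ss = (1457/32)·f/(1−f) ≈ 4.763 μg/mL.
Difference ≈ 3.017 − 4.763 ≈ -1.746 μg/mL.

-1.7 μg/mL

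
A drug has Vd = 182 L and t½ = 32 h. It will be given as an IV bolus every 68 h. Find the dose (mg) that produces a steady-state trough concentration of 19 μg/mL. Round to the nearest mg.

τ/t½ = 68/32 ≈ 2.125, so f = (1/2)^(68/32) ≈ 0.229251.
Cmin,ss = (D/Vd)·f/(1−f), so D = Cmin,ss·Vd·(1−f)/f.
D = 19 × 182 × (1−f)/f ≈ 19 × 182 × 3.36203 ≈ 11625.90 mg.

11626 mg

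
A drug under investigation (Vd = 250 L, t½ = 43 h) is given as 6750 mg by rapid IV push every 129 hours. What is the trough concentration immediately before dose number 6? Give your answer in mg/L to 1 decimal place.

3.9 mg/L

f = (1/2)^(τ/t½) = (1/2)^(129/43) ≈ 0.1250.
C₀ = D/Vd = 6750/250 ≈ 27.000 mg/L.
Before the 6th dose, 5 doses have been given. Superposition: Cmin = C₀·(f + f² + … + f^5).
≈ 27.000 × (0.1250 + 0.0156 + 0.0020 + 0.0002 + 0.0000) ≈ 27.000 × 0.1428 ≈ 3.856 mg/L.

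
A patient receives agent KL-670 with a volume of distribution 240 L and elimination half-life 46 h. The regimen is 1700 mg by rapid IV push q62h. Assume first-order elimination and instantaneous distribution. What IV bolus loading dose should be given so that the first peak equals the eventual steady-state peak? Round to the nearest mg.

f = (1/2)^(62/46) ≈ 0.392884; accumulation ratio R = 1/(1−f) ≈ 1.64713.
Loading dose to hit Cmax,ss on first dose: D_load = D_maint·R ≈ 1700 × 1.64713 ≈ 2800.12 mg.

2800 mg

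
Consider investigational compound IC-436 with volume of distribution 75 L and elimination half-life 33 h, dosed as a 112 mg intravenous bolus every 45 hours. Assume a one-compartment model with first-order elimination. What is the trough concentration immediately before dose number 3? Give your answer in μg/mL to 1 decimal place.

f = (1/2)^(τ/t½) = (1/2)^(45/33) ≈ 0.3886.
C₀ = D/Vd = 112/75 ≈ 1.493 μg/mL.
Before the 3rd dose, 2 doses have been given. Superposition: Cmin = C₀·(f + f²).
≈ 1.493 × (0.3886 + 0.1510) ≈ 1.493 × 0.5396 ≈ 0.806 μg/mL.

0.8 μg/mL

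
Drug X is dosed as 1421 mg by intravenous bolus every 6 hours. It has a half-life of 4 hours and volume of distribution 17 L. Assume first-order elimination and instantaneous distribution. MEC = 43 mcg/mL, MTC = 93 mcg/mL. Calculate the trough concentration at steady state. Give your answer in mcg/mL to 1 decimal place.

45.7 mcg/mL

k = ln2/t½ = ln2/4 ≈ 0.173287 h⁻¹; fraction remaining f = e^(−kτ) = e^(−0.173287×6) ≈ 0.3536.
Each bolus raises the concentration by D/Vd = 1421/17 ≈ 83.588 mcg/mL.
Steady-state trough Cmin,ss = C₀·f/(1−f) ≈ 83.588 × 0.3536/0.6464 ≈ 45.725 mcg/mL.
Trough 45.7 mcg/mL vs MEC 43 mcg/mL: adequate.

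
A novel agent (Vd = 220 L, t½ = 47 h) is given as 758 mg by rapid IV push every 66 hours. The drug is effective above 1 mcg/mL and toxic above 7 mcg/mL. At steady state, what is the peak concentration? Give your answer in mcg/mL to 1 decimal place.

k = ln2/t½ = ln2/47 ≈ 0.014748 h⁻¹; fraction remaining f = e^(−kτ) = e^(−0.014748×66) ≈ 0.3778.
Accumulation ratio R = 1/(1 − f) ≈ 1/0.6222 ≈ 1.6072.
Each bolus raises the concentration by D/Vd = 758/220 ≈ 3.445 mcg/mL.
Steady-state peak Cmax,ss = C₀·R ≈ 3.445 × 1.6072 ≈ 5.537 mcg/mL.
Peak 5.5 mcg/mL vs MTC 7 mcg/mL: below toxic threshold.

5.5 mcg/mL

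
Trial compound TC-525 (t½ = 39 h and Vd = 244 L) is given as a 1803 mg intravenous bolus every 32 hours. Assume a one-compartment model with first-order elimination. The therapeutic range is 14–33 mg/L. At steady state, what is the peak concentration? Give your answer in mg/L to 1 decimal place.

17.0 mg/L

k = ln2/t½ = ln2/39 ≈ 0.017773 h⁻¹; fraction remaining f = e^(−kτ) = e^(−0.017773×32) ≈ 0.5662.
Accumulation ratio R = 1/(1 − f) ≈ 1/0.4338 ≈ 2.3052.
Each bolus raises the concentration by D/Vd = 1803/244 ≈ 7.389 mg/L.
Steady-state peak Cmax,ss = C₀·R ≈ 7.389 × 2.3052 ≈ 17.033 mg/L.
Peak 17.0 mg/L vs MTC 33 mg/L: below toxic threshold.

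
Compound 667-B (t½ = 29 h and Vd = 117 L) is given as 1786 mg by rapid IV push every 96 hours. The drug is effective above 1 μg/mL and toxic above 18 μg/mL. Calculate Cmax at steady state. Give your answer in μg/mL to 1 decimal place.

τ/t½ = 96/29 ≈ 3.3103, so fraction remaining f = (1/2)^(96/29) ≈ 0.1008.
Accumulation ratio R = 1/(1 − f) ≈ 1/0.8992 ≈ 1.1121.
Single-dose peak C₀ = D/Vd = 1786/117 ≈ 15.265 μg/mL.
Steady-state peak Cmax,ss = C₀·R ≈ 15.265 × 1.1121 ≈ 16.976 μg/mL.
Peak 17.0 μg/mL vs MTC 18 μg/mL: below toxic threshold.

17.0 μg/mL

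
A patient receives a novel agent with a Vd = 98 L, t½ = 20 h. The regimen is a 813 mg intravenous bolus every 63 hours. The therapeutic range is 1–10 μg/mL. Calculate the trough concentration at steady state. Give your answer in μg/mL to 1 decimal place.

1.1 μg/mL

k = ln2/t½ = ln2/20 ≈ 0.034657 h⁻¹; fraction remaining f = e^(−kτ) = e^(−0.034657×63) ≈ 0.1127.
At steady state, accumulation factor R = 1/(1 − e^(−kτ)) ≈ 1.1270.
Single-dose peak C₀ = D/Vd = 813/98 ≈ 8.296 μg/mL.
Steady-state peak Cmax,ss = C₀·R ≈ 8.296 × 1.1270 ≈ 9.350 μg/mL.
One interval later, Cmin,ss = Cmax,ss·e^(−kτ) ≈ 9.350 × 0.1127 ≈ 1.054 μg/mL.
Trough 1.1 μg/mL vs MEC 1 μg/mL: adequate.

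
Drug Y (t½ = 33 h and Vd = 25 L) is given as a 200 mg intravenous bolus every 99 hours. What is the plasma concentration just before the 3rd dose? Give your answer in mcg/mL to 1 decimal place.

f = (1/2)^(τ/t½) = (1/2)^(99/33) ≈ 0.1250.
C₀ = D/Vd = 200/25 ≈ 8.000 mcg/mL.
Before the 3rd dose, 2 doses have been given. Superposition: Cmin = C₀·(f + f²).
≈ 8.000 × (0.1250 + 0.0156) ≈ 8.000 × 0.1406 ≈ 1.125 mcg/mL.

1.1 mcg/mL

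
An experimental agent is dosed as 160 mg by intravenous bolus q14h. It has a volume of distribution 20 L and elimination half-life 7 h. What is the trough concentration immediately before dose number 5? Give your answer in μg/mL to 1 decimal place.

f = (1/2)^(τ/t½) = (1/2)^(14/7) ≈ 0.2500.
C₀ = D/Vd = 160/20 ≈ 8.000 μg/mL.
Before the 5th dose, 4 doses have been given. Superposition: Cmin = C₀·(f + f² + … + f^4).
≈ 8.000 × (0.2500 + 0.0625 + 0.0156 + 0.0039) ≈ 8.000 × 0.3320 ≈ 2.656 μg/mL.

2.7 μg/mL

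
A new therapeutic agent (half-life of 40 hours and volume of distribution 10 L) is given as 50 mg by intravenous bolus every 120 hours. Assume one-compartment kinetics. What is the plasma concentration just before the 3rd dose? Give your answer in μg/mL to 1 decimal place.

f = (1/2)^(τ/t½) = (1/2)^(120/40) ≈ 0.1250.
C₀ = D/Vd = 50/10 ≈ 5.000 μg/mL.
Before the 3rd dose, 2 doses have been given. Superposition: Cmin = C₀·(f + f²).
≈ 5.000 × (0.1250 + 0.0156) ≈ 5.000 × 0.1406 ≈ 0.703 μg/mL.

0.7 μg/mL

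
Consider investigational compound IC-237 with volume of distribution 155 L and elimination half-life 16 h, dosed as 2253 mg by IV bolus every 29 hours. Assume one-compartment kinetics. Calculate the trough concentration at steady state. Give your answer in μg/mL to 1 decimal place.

τ/t½ = 29/16 ≈ 1.8125, so fraction remaining f = (1/2)^(29/16) ≈ 0.2847.
Each bolus raises the concentration by D/Vd = 2253/155 ≈ 14.535 μg/mL.
Steady-state trough Cmin,ss = C₀·f/(1−f) ≈ 14.535 × 0.2847/0.7153 ≈ 5.785 μg/mL.

5.8 μg/mL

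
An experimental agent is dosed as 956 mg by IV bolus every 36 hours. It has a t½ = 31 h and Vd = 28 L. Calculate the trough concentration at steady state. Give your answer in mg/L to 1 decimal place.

k = ln2/t½ = ln2/31 ≈ 0.022360 h⁻¹; fraction remaining f = e^(−kτ) = e^(−0.022360×36) ≈ 0.4471.
At steady state, accumulation factor R = 1/(1 − e^(−kτ)) ≈ 1.8086.
Each bolus raises the concentration by D/Vd = 956/28 ≈ 34.143 mg/L.
Cmax,ss = C₀/(1 − f) ≈ 34.143/0.5529 ≈ 61.753 mg/L.
One interval later, Cmin,ss = Cmax,ss·e^(−kτ) ≈ 61.753 × 0.4471 ≈ 27.610 mg/L.

27.6 mg/L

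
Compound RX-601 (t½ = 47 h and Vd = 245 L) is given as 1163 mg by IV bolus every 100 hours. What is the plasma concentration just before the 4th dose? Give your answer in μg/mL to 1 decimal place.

1.4 μg/mL

f = (1/2)^(τ/t½) = (1/2)^(100/47) ≈ 0.2288.
C₀ = D/Vd = 1163/245 ≈ 4.747 μg/mL.
Before the 4th dose, 3 doses have been given. Superposition: Cmin = C₀·(f + f² + … + f^3).
≈ 4.747 × (0.2288 + 0.0523 + 0.0120) ≈ 4.747 × 0.2931 ≈ 1.391 μg/mL.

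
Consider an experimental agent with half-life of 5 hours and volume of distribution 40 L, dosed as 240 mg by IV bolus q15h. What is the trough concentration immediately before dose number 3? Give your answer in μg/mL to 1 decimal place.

f = (1/2)^(τ/t½) = (1/2)^(15/5) ≈ 0.1250.
C₀ = D/Vd = 240/40 ≈ 6.000 μg/mL.
Before the 3rd dose, 2 doses have been given. Superposition: Cmin = C₀·(f + f²).
≈ 6.000 × (0.1250 + 0.0156) ≈ 6.000 × 0.1406 ≈ 0.844 μg/mL.

0.8 μg/mL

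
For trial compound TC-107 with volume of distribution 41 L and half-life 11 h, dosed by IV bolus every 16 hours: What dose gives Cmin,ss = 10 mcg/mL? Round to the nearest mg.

τ/t½ = 16/11 ≈ 1.4545, so f = (1/2)^(16/11) ≈ 0.364870.
Cmin,ss = (D/Vd)·f/(1−f), so D = Cmin,ss·Vd·(1−f)/f.
D = 10 × 41 × (1−f)/f ≈ 10 × 41 × 1.74070 ≈ 713.69 mg.

714 mg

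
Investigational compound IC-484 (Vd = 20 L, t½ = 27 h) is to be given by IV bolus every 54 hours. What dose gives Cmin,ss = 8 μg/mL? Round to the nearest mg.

480 mg

τ/t½ = 54/27 ≈ 2, so f = (1/2)^(54/27) ≈ 0.250000.
Cmin,ss = (D/Vd)·f/(1−f), so D = Cmin,ss·Vd·(1−f)/f.
D = 8 × 20 × (1−f)/f ≈ 8 × 20 × 3.00000 ≈ 480.00 mg.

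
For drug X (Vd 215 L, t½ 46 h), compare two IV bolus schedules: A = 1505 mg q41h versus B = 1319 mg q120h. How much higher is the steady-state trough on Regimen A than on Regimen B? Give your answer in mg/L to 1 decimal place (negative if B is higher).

Regimen A: f = (1/2)^(41/46) ≈ 0.5391; Cmin,ss = (1505/215)·f/(1−f) ≈ 8.188 mg/L.
Regimen B: f = (1/2)^(120/46) ≈ 0.1639; Cmin,ss = (1319/215)·f/(1−f) ≈ 1.203 mg/L.
Difference ≈ 8.188 − 1.203 ≈ 6.985 mg/L.

7.0 mg/L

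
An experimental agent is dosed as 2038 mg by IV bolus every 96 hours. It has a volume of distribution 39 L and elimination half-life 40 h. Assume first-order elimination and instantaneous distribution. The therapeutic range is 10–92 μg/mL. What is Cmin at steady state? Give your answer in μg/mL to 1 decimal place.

Over one 96-h interval, 96/40 ≈ 2.4 half-lives elapse, leaving f ≈ 0.1895 of each dose.
Accumulation ratio R = 1/(1 − f) ≈ 1/0.8105 ≈ 1.2338.
Each bolus raises the concentration by D/Vd = 2038/39 ≈ 52.256 μg/mL.
Cmax,ss = C₀/(1 − f) ≈ 52.256/0.8105 ≈ 64.474 μg/mL.
Steady-state trough Cmin,ss = Cmax,ss·f ≈ 64.474 × 0.1895 ≈ 12.218 μg/mL.
Trough 12.2 μg/mL vs MEC 10 μg/mL: adequate.

12.2 μg/mL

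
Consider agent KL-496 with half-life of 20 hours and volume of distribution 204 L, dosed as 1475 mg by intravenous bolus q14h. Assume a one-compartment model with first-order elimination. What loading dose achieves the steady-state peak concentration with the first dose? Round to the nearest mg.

f = (1/2)^(14/20) ≈ 0.615572; accumulation ratio R = 1/(1−f) ≈ 2.60127.
Loading dose to hit Cmax,ss on first dose: D_load = D_maint·R ≈ 1475 × 2.60127 ≈ 3836.87 mg.

3837 mg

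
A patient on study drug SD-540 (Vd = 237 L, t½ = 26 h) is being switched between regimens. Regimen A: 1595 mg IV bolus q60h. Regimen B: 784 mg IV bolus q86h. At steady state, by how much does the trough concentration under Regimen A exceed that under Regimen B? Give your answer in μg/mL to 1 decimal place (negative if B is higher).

1.3 μg/mL

Regimen A: f = (1/2)^(60/26) ≈ 0.2020; Cmin,ss = (1595/237)·f/(1−f) ≈ 1.704 μg/mL.
Regimen B: f = (1/2)^(86/26) ≈ 0.1010; Cmin,ss = (784/237)·f/(1−f) ≈ 0.372 μg/mL.
Difference ≈ 1.704 − 0.372 ≈ 1.332 μg/mL.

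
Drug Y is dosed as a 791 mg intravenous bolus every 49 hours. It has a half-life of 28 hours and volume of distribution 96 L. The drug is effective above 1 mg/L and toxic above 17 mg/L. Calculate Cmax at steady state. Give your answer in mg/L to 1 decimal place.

τ/t½ = 49/28 ≈ 1.75, so fraction remaining f = (1/2)^(49/28) ≈ 0.2973.
Accumulation ratio R = 1/(1 − f) ≈ 1/0.7027 ≈ 1.4231.
Each bolus raises the concentration by D/Vd = 791/96 ≈ 8.240 mg/L.
Steady-state peak Cmax,ss = C₀·R ≈ 8.240 × 1.4231 ≈ 11.726 mg/L.
Peak 11.7 mg/L vs MTC 17 mg/L: below toxic threshold.

11.7 mg/L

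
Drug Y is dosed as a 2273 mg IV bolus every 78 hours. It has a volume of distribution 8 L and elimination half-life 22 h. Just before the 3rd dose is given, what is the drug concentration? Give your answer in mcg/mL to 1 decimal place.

f = (1/2)^(τ/t½) = (1/2)^(78/22) ≈ 0.0856.
C₀ = D/Vd = 2273/8 ≈ 284.125 mcg/mL.
Before the 3rd dose, 2 doses have been given. Superposition: Cmin = C₀·(f + f²).
≈ 284.125 × (0.0856 + 0.0073) ≈ 284.125 × 0.0929 ≈ 26.395 mcg/mL.

26.4 mcg/mL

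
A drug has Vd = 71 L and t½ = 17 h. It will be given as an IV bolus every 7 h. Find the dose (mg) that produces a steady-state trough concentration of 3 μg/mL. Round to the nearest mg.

τ/t½ = 7/17 ≈ 0.41176, so f = (1/2)^(7/17) ≈ 0.751703.
Cmin,ss = (D/Vd)·f/(1−f), so D = Cmin,ss·Vd·(1−f)/f.
D = 3 × 71 × (1−f)/f ≈ 3 × 71 × 0.33031 ≈ 70.36 mg.

70 mg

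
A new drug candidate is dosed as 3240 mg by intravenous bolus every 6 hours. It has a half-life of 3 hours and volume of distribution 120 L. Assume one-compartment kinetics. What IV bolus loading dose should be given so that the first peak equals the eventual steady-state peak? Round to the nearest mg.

4320 mg

f = (1/2)^(6/3) ≈ 0.250000; accumulation ratio R = 1/(1−f) ≈ 1.33333.
Loading dose to hit Cmax,ss on first dose: D_load = D_maint·R ≈ 3240 × 1.33333 ≈ 4319.99 mg.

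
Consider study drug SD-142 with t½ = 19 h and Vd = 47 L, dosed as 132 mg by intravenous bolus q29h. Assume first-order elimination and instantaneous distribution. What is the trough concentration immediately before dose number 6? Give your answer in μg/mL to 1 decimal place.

1.5 μg/mL

f = (1/2)^(τ/t½) = (1/2)^(29/19) ≈ 0.3472.
C₀ = D/Vd = 132/47 ≈ 2.809 μg/mL.
Before the 6th dose, 5 doses have been given. Superposition: Cmin = C₀·(f + f² + … + f^5).
≈ 2.809 × (0.3472 + 0.1205 + 0.0419 + 0.0145 + 0.0050) ≈ 2.809 × 0.5291 ≈ 1.486 μg/mL.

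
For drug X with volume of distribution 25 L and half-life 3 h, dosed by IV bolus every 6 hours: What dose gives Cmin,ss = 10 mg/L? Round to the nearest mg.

750 mg

τ/t½ = 6/3 ≈ 2, so f = (1/2)^(6/3) ≈ 0.250000.
Cmin,ss = (D/Vd)·f/(1−f), so D = Cmin,ss·Vd·(1−f)/f.
D = 10 × 25 × (1−f)/f ≈ 10 × 25 × 3.00000 ≈ 750.00 mg.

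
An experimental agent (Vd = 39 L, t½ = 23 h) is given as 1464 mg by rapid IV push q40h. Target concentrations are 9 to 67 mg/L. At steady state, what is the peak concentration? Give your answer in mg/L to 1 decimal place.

53.6 mg/L

Over one 40-h interval, 40/23 ≈ 1.7391 half-lives elapse, leaving f ≈ 0.2996 of each dose.
Accumulation ratio R = 1/(1 − f) ≈ 1/0.7004 ≈ 1.4278.
Each bolus raises the concentration by D/Vd = 1464/39 ≈ 37.538 mg/L.
Steady-state peak Cmax,ss = C₀·R ≈ 37.538 × 1.4278 ≈ 53.597 mg/L.
Peak 53.6 mg/L vs MTC 67 mg/L: below toxic threshold.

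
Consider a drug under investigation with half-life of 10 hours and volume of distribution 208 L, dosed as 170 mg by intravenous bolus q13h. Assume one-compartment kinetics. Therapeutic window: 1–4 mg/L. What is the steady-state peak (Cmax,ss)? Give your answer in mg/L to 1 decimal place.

τ/t½ = 13/10 ≈ 1.3, so fraction remaining f = (1/2)^(13/10) ≈ 0.4061.
Accumulation ratio R = 1/(1 − f) ≈ 1/0.5939 ≈ 1.6838.
Each bolus raises the concentration by D/Vd = 170/208 ≈ 0.817 mg/L.
Steady-state peak Cmax,ss = C₀·R ≈ 0.817 × 1.6838 ≈ 1.376 mg/L.
Peak 1.4 mg/L vs MTC 4 mg/L: below toxic threshold.

1.4 mg/L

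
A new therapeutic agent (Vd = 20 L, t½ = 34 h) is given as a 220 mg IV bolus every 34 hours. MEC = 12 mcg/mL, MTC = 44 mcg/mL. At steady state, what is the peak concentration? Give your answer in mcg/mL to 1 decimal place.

τ = 34 h = 1 half-life, so f = (1/2)^1 = 0.5.
At steady state, R = 1/(1 − 0.5) = 2/1.
Single-dose peak C₀ = D/Vd = 220/20 = 11 mcg/mL.
Steady-state peak Cmax,ss = C₀·R = 11 × 2/1 ≈ 22.000 mcg/mL.
Peak 22.0 mcg/mL vs MTC 44 mcg/mL: below toxic threshold.

22.0 mcg/mL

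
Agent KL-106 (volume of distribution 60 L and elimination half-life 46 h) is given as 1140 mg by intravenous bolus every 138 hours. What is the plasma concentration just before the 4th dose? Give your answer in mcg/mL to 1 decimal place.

f = (1/2)^(τ/t½) = (1/2)^(138/46) ≈ 0.1250.
C₀ = D/Vd = 1140/60 ≈ 19.000 mcg/mL.
Before the 4th dose, 3 doses have been given. Superposition: Cmin = C₀·(f + f² + … + f^3).
≈ 19.000 × (0.1250 + 0.0156 + 0.0020) ≈ 19.000 × 0.1426 ≈ 2.709 mcg/mL.

2.7 mcg/mL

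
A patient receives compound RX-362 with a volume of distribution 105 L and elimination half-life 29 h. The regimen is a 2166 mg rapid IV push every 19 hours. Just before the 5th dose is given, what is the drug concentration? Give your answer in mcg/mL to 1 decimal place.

30.1 mcg/mL

f = (1/2)^(τ/t½) = (1/2)^(19/29) ≈ 0.6350.
C₀ = D/Vd = 2166/105 ≈ 20.629 mcg/mL.
Before the 5th dose, 4 doses have been given. Superposition: Cmin = C₀·(f + f² + … + f^4).
≈ 20.629 × (0.6350 + 0.4032 + 0.2560 + 0.1626) ≈ 20.629 × 1.4568 ≈ 30.052 mcg/mL.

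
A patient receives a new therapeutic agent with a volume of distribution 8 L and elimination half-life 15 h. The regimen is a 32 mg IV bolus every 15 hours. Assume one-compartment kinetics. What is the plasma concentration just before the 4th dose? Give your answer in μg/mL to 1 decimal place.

3.5 μg/mL

f = (1/2)^(τ/t½) = (1/2)^(15/15) ≈ 0.5000.
C₀ = D/Vd = 32/8 ≈ 4.000 μg/mL.
Before the 4th dose, 3 doses have been given. Superposition: Cmin = C₀·(f + f² + … + f^3).
≈ 4.000 × (0.5000 + 0.2500 + 0.1250) ≈ 4.000 × 0.8750 ≈ 3.500 μg/mL.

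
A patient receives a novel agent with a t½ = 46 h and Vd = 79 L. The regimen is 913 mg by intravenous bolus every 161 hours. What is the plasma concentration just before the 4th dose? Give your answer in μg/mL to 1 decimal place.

1.1 μg/mL

f = (1/2)^(τ/t½) = (1/2)^(161/46) ≈ 0.0884.
C₀ = D/Vd = 913/79 ≈ 11.557 μg/mL.
Before the 4th dose, 3 doses have been given. Superposition: Cmin = C₀·(f + f² + … + f^3).
≈ 11.557 × (0.0884 + 0.0078 + 0.0007) ≈ 11.557 × 0.0969 ≈ 1.120 μg/mL.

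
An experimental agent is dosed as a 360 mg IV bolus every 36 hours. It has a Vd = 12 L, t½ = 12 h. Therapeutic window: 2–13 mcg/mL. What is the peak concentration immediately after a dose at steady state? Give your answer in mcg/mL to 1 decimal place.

34.3 mcg/mL

The dosing interval is 3 half-lives, so f = 2^(−3) = 0.125.
At steady state, R = 1/(1 − 0.125) = 8/7.
Single-dose peak C₀ = D/Vd = 360/12 = 30 mcg/mL.
Steady-state peak Cmax,ss = C₀·R = 30 × 8/7 ≈ 34.286 mcg/mL.
Peak 34.3 mcg/mL vs MTC 13 mcg/mL: exceeds toxic threshold.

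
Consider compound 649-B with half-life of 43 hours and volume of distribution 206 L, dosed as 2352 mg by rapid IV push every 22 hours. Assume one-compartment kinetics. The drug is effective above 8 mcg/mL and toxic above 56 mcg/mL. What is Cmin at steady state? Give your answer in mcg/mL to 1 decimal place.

26.8 mcg/mL

k = ln2/t½ = ln2/43 ≈ 0.016120 h⁻¹; fraction remaining f = e^(−kτ) = e^(−0.016120×22) ≈ 0.7014.
Single-dose peak C₀ = D/Vd = 2352/206 ≈ 11.417 mcg/mL.
Steady-state trough Cmin,ss = C₀·f/(1−f) ≈ 11.417 × 0.7014/0.2986 ≈ 26.818 mcg/mL.
Trough 26.8 mcg/mL vs MEC 8 mcg/mL: adequate.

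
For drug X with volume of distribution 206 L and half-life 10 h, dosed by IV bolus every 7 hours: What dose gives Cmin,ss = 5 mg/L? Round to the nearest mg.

τ/t½ = 7/10 ≈ 0.7, so f = (1/2)^(7/10) ≈ 0.615572.
Cmin,ss = (D/Vd)·f/(1−f), so D = Cmin,ss·Vd·(1−f)/f.
D = 5 × 206 × (1−f)/f ≈ 5 × 206 × 0.62451 ≈ 643.25 mg.

643 mg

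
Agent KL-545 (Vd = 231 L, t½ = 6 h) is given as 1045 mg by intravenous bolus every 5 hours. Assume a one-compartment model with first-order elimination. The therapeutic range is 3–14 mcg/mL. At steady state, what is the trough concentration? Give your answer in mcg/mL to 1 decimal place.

5.8 mcg/mL

Over one 5-h interval, 5/6 ≈ 0.83333 half-lives elapse, leaving f ≈ 0.5612 of each dose.
Single-dose peak C₀ = D/Vd = 1045/231 ≈ 4.524 mcg/mL.
Steady-state trough Cmin,ss = C₀·f/(1−f) ≈ 4.524 × 0.5612/0.4388 ≈ 5.786 mcg/mL.
Trough 5.8 mcg/mL vs MEC 3 mcg/mL: adequate.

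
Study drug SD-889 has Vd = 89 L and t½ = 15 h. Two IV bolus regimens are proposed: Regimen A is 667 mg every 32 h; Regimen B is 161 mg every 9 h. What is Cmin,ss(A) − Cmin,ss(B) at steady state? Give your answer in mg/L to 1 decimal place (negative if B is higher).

Regimen A: f = (1/2)^(32/15) ≈ 0.2279; Cmin,ss = (667/89)·f/(1−f) ≈ 2.212 mg/L.
Regimen B: f = (1/2)^(9/15) ≈ 0.6598; Cmin,ss = (161/89)·f/(1−f) ≈ 3.508 mg/L.
Difference ≈ 2.212 − 3.508 ≈ -1.296 mg/L.

-1.3 mg/L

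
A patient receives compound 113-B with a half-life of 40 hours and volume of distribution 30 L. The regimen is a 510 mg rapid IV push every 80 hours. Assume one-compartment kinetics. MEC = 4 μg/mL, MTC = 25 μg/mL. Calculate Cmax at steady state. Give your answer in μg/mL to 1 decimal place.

22.7 μg/mL

τ = 80 h = 2 half-lives, so f = (1/2)^2 = 0.25.
Accumulation ratio R = 1/(1 − f) = 1/0.75 = 4/3.
Single-dose peak C₀ = D/Vd = 510/30 = 17 μg/mL.
Steady-state peak Cmax,ss = C₀·R = 17 × 4/3 ≈ 22.667 μg/mL.
Peak 22.7 μg/mL vs MTC 25 μg/mL: below toxic threshold.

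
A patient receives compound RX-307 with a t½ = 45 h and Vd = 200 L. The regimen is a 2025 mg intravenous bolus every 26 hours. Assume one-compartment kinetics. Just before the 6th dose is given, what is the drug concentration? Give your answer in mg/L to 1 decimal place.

f = (1/2)^(τ/t½) = (1/2)^(26/45) ≈ 0.6700.
C₀ = D/Vd = 2025/200 ≈ 10.125 mg/L.
Before the 6th dose, 5 doses have been given. Superposition: Cmin = C₀·(f + f² + … + f^5).
≈ 10.125 × (0.6700 + 0.4489 + 0.3008 + 0.2015 + 0.1350) ≈ 10.125 × 1.7562 ≈ 17.782 mg/L.

17.8 mg/L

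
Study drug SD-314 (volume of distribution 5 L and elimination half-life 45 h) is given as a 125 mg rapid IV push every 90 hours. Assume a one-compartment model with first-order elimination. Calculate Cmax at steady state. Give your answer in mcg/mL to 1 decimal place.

τ = 90 h = 2 half-lives, so f = (1/2)^2 = 0.25.
At steady state, R = 1/(1 − 0.25) = 4/3.
Single-dose peak C₀ = D/Vd = 125/5 = 25 mcg/mL.
Steady-state peak Cmax,ss = C₀·R = 25 × 4/3 ≈ 33.333 mcg/mL.

33.3 mcg/mL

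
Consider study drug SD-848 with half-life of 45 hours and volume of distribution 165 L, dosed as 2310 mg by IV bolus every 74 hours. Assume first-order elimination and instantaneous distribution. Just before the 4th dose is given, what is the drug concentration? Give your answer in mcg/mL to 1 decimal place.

6.4 mcg/mL

f = (1/2)^(τ/t½) = (1/2)^(74/45) ≈ 0.3199.
C₀ = D/Vd = 2310/165 ≈ 14.000 mcg/mL.
Before the 4th dose, 3 doses have been given. Superposition: Cmin = C₀·(f + f² + … + f^3).
≈ 14.000 × (0.3199 + 0.1023 + 0.0327) ≈ 14.000 × 0.4549 ≈ 6.369 mcg/mL.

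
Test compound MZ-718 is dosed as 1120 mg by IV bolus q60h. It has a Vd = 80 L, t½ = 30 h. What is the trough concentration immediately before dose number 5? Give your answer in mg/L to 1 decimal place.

4.6 mg/L

f = (1/2)^(τ/t½) = (1/2)^(60/30) ≈ 0.2500.
C₀ = D/Vd = 1120/80 ≈ 14.000 mg/L.
Before the 5th dose, 4 doses have been given. Superposition: Cmin = C₀·(f + f² + … + f^4).
≈ 14.000 × (0.2500 + 0.0625 + 0.0156 + 0.0039) ≈ 14.000 × 0.3320 ≈ 4.648 mg/L.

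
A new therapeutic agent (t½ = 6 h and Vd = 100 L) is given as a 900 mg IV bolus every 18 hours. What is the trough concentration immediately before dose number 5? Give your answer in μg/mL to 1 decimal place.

1.3 μg/mL

f = (1/2)^(τ/t½) = (1/2)^(18/6) ≈ 0.1250.
C₀ = D/Vd = 900/100 ≈ 9.000 μg/mL.
Before the 5th dose, 4 doses have been given. Superposition: Cmin = C₀·(f + f² + … + f^4).
≈ 9.000 × (0.1250 + 0.0156 + 0.0020 + 0.0002) ≈ 9.000 × 0.1428 ≈ 1.285 μg/mL.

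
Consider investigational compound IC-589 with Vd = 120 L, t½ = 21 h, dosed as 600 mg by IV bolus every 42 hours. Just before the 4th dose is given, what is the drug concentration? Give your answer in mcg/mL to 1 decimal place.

1.6 mcg/mL

f = (1/2)^(τ/t½) = (1/2)^(42/21) ≈ 0.2500.
C₀ = D/Vd = 600/120 ≈ 5.000 mcg/mL.
Before the 4th dose, 3 doses have been given. Superposition: Cmin = C₀·(f + f² + … + f^3).
≈ 5.000 × (0.2500 + 0.0625 + 0.0156) ≈ 5.000 × 0.3281 ≈ 1.641 mcg/mL.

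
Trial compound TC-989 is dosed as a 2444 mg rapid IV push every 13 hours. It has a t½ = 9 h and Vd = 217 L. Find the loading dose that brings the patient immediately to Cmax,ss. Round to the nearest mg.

3864 mg

f = (1/2)^(13/9) ≈ 0.367434; accumulation ratio R = 1/(1−f) ≈ 1.58086.
Loading dose to hit Cmax,ss on first dose: D_load = D_maint·R ≈ 2444 × 1.58086 ≈ 3863.62 mg.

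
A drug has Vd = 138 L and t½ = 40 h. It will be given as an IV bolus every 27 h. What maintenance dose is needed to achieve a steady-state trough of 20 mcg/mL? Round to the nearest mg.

1647 mg

τ/t½ = 27/40 ≈ 0.675, so f = (1/2)^(27/40) ≈ 0.626332.
Cmin,ss = (D/Vd)·f/(1−f), so D = Cmin,ss·Vd·(1−f)/f.
D = 20 × 138 × (1−f)/f ≈ 20 × 138 × 0.59660 ≈ 1646.62 mg.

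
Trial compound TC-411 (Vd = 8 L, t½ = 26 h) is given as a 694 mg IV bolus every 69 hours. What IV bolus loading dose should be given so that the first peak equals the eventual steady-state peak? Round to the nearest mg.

825 mg

f = (1/2)^(69/26) ≈ 0.158896; accumulation ratio R = 1/(1−f) ≈ 1.18891.
Loading dose to hit Cmax,ss on first dose: D_load = D_maint·R ≈ 694 × 1.18891 ≈ 825.10 mg.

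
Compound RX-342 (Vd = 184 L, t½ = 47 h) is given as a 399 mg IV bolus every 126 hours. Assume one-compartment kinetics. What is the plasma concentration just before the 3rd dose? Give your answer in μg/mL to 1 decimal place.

0.4 μg/mL

f = (1/2)^(τ/t½) = (1/2)^(126/47) ≈ 0.1559.
C₀ = D/Vd = 399/184 ≈ 2.168 μg/mL.
Before the 3rd dose, 2 doses have been given. Superposition: Cmin = C₀·(f + f²).
≈ 2.168 × (0.1559 + 0.0243) ≈ 2.168 × 0.1802 ≈ 0.391 μg/mL.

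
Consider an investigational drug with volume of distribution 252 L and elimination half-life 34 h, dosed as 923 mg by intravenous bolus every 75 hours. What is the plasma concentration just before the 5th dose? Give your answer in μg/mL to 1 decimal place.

1.0 μg/mL

f = (1/2)^(τ/t½) = (1/2)^(75/34) ≈ 0.2168.
C₀ = D/Vd = 923/252 ≈ 3.663 μg/mL.
Before the 5th dose, 4 doses have been given. Superposition: Cmin = C₀·(f + f² + … + f^4).
≈ 3.663 × (0.2168 + 0.0470 + 0.0102 + 0.0022) ≈ 3.663 × 0.2762 ≈ 1.012 μg/mL.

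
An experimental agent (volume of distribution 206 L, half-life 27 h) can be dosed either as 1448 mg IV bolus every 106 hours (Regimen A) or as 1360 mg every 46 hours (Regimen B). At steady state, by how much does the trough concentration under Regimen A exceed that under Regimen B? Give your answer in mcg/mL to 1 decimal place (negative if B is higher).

-2.4 mcg/mL

Regimen A: f = (1/2)^(106/27) ≈ 0.0658; Cmin,ss = (1448/206)·f/(1−f) ≈ 0.495 mcg/mL.
Regimen B: f = (1/2)^(46/27) ≈ 0.3070; Cmin,ss = (1360/206)·f/(1−f) ≈ 2.925 mcg/mL.
Difference ≈ 0.495 − 2.925 ≈ -2.430 mcg/mL.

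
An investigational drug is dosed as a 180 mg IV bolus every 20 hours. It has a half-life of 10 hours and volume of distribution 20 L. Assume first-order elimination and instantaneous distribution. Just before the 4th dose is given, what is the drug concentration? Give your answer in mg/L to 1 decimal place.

3.0 mg/L

f = (1/2)^(τ/t½) = (1/2)^(20/10) ≈ 0.2500.
C₀ = D/Vd = 180/20 ≈ 9.000 mg/L.
Before the 4th dose, 3 doses have been given. Superposition: Cmin = C₀·(f + f² + … + f^3).
≈ 9.000 × (0.2500 + 0.0625 + 0.0156) ≈ 9.000 × 0.3281 ≈ 2.953 mg/L.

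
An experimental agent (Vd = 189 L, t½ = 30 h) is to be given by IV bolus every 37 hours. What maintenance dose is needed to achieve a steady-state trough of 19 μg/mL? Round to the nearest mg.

4852 mg

τ/t½ = 37/30 ≈ 1.2333, so f = (1/2)^(37/30) ≈ 0.425334.
Cmin,ss = (D/Vd)·f/(1−f), so D = Cmin,ss·Vd·(1−f)/f.
D = 19 × 189 × (1−f)/f ≈ 19 × 189 × 1.35109 ≈ 4851.76 mg.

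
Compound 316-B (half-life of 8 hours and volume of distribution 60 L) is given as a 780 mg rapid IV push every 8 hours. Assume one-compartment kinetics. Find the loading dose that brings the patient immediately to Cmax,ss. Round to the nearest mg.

f = (1/2)^(8/8) ≈ 0.500000; accumulation ratio R = 1/(1−f) ≈ 2.00000.
Loading dose to hit Cmax,ss on first dose: D_load = D_maint·R ≈ 780 × 2.00000 ≈ 1560.00 mg.

1560 mg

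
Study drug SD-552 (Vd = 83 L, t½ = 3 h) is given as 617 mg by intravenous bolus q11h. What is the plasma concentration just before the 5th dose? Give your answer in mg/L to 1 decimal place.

0.6 mg/L

f = (1/2)^(τ/t½) = (1/2)^(11/3) ≈ 0.0787.
C₀ = D/Vd = 617/83 ≈ 7.434 mg/L.
Before the 5th dose, 4 doses have been given. Superposition: Cmin = C₀·(f + f² + … + f^4).
≈ 7.434 × (0.0787 + 0.0062 + 0.0005 + 0.0000) ≈ 7.434 × 0.0854 ≈ 0.635 mg/L.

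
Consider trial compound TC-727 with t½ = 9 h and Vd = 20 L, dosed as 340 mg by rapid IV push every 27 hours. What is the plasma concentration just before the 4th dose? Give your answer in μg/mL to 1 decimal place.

2.4 μg/mL

f = (1/2)^(τ/t½) = (1/2)^(27/9) ≈ 0.1250.
C₀ = D/Vd = 340/20 ≈ 17.000 μg/mL.
Before the 4th dose, 3 doses have been given. Superposition: Cmin = C₀·(f + f² + … + f^3).
≈ 17.000 × (0.1250 + 0.0156 + 0.0020) ≈ 17.000 × 0.1426 ≈ 2.424 μg/mL.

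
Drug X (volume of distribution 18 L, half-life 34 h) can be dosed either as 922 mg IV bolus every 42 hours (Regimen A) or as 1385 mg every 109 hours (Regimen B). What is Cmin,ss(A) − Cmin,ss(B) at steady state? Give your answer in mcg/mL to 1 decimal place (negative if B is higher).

28.5 mcg/mL

Regimen A: f = (1/2)^(42/34) ≈ 0.4248; Cmin,ss = (922/18)·f/(1−f) ≈ 37.829 mcg/mL.
Regimen B: f = (1/2)^(109/34) ≈ 0.1084; Cmin,ss = (1385/18)·f/(1−f) ≈ 9.355 mcg/mL.
Difference ≈ 37.829 − 9.355 ≈ 28.474 mcg/mL.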